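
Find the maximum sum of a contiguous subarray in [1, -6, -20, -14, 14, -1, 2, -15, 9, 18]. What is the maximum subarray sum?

Using Kadane's algorithm on [1, -6, -20, -14, 14, -1, 2, -15, 9, 18]:

Scanning through the array:
Position 1 (value -6): max_ending_here = -5, max_so_far = 1
Position 2 (value -20): max_ending_here = -20, max_so_far = 1
Position 3 (value -14): max_ending_here = -14, max_so_far = 1
Position 4 (value 14): max_ending_here = 14, max_so_far = 14
Position 5 (value -1): max_ending_here = 13, max_so_far = 14
Position 6 (value 2): max_ending_here = 15, max_so_far = 15
Position 7 (value -15): max_ending_here = 0, max_so_far = 15
Position 8 (value 9): max_ending_here = 9, max_so_far = 15
Position 9 (value 18): max_ending_here = 27, max_so_far = 27

Maximum subarray: [14, -1, 2, -15, 9, 18]
Maximum sum: 27

The maximum subarray is [14, -1, 2, -15, 9, 18] with sum 27. This subarray runs from index 4 to index 9.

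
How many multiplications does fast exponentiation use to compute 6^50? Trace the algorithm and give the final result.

Computing 6^50 by squaring (build up from 6^1; each line after the first costs one multiplication):

6^1 = 6
6^2 = (6^1)^2 = 6^2 = 36
6^3 = 6 * 6^2 = 6 * 36 = 216
6^6 = (6^3)^2 = 216^2 = 46656
6^12 = (6^6)^2 = 46656^2 = 2176782336
6^24 = (6^12)^2 = 2176782336^2 = 4738381338321616896
6^25 = 6 * 6^24 = 6 * 4738381338321616896 = 28430288029929701376
6^50 = (6^25)^2 = 28430288029929701376^2 = 808281277464764060643139600456536293376

Result: 808281277464764060643139600456536293376
Multiplications needed: 7 (7 lines after 6^1)

6^50 = 808281277464764060643139600456536293376. Using exponentiation by squaring, this requires 7 multiplications. The key idea: if the exponent is even, square the half-power; if odd, multiply by the base once.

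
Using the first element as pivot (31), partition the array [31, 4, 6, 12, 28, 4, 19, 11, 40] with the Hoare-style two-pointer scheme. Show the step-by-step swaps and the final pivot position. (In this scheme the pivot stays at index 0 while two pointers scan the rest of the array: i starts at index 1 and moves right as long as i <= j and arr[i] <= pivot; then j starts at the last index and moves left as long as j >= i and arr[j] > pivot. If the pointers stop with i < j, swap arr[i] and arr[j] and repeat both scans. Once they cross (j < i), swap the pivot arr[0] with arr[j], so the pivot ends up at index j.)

Hoare-style two-pointer partition with pivot = 31:

Initial array: [31, 4, 6, 12, 28, 4, 19, 11, 40]

Pointers start at i = 1, j = 8.
i ends at 8, j ends at 7: the pointers have crossed (j < i), so scanning stops.

Swap pivot arr[0] with arr[7] to place pivot at position 7: [11, 4, 6, 12, 28, 4, 19, 31, 40]
Pivot position: 7

After partitioning with pivot 31, the array becomes [11, 4, 6, 12, 28, 4, 19, 31, 40]. The pivot is placed at index 7. All elements to the left of the pivot are <= 31, and all elements to the right are > 31.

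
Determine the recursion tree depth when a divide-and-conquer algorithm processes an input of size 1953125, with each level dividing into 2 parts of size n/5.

For divide and conquer with division factor 5:

Problem sizes at each level:
Level 0: 1953125
Level 1: 390625
Level 2: 78125
Level 3: 15625
Level 4: 3125
Level 5: 625
Level 6: 125
Level 7: 25
Level 8: 5
Level 9: 1

The root is level 0 and the size-1 base case is level 9 (the tree spans levels 0 through 9, i.e. 10 levels counting the root), so the depth is the number of divisions: log_5(1953125) = 9

The recursion tree depth is log_5(1953125) = 9. At each level, the problem size is divided by 5, so it takes 9 divisions to reduce to a base case of size 1. The algorithm makes 2 recursive calls at each level.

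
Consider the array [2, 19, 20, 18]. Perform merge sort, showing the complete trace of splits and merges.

Merge sort trace:

Split: [2, 19, 20, 18] -> [2, 19] and [20, 18]
  Split: [2, 19] -> [2] and [19]
  Merge: [2] + [19] -> [2, 19]
  Split: [20, 18] -> [20] and [18]
  Merge: [20] + [18] -> [18, 20]
Merge: [2, 19] + [18, 20] -> [2, 18, 19, 20]

Final sorted array: [2, 18, 19, 20]

The merge sort proceeds by recursively splitting the array and merging sorted halves.
After all merges, the sorted array is [2, 18, 19, 20].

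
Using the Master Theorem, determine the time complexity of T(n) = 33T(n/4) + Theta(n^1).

Master Theorem for T(n) = 33T(n/4) + O(n^1):

a = 33, b = 4, c = 1
log_b(a) = log_4(33) = 2.5222

Case 1: c = 1 < log_4(33) = 2.5222
T(n) = O(n^(log_4 33))

For T(n) = 33T(n/4) + O(n^1): log_4(33) = 2.5222. This is Case 1 of the Master Theorem (c < log_b(a), work dominated by leaves), giving O(n^(log_4 33)).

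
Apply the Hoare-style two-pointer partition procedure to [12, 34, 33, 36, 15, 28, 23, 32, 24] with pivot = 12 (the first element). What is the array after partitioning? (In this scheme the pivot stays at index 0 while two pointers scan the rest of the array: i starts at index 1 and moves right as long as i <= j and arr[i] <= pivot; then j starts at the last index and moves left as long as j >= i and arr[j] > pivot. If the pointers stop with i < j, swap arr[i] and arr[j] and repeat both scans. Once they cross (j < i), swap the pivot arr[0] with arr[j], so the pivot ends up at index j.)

Hoare-style two-pointer partition with pivot = 12:

Initial array: [12, 34, 33, 36, 15, 28, 23, 32, 24]

Pointers start at i = 1, j = 8.
i ends at 1, j ends at 0: the pointers have crossed (j < i), so scanning stops.

j = 0, so swapping arr[0] with arr[j] leaves the pivot at position 0: [12, 34, 33, 36, 15, 28, 23, 32, 24]
Pivot position: 0

After partitioning with pivot 12, the array becomes [12, 34, 33, 36, 15, 28, 23, 32, 24]. The pivot is placed at index 0. All elements to the left of the pivot are <= 12, and all elements to the right are > 12.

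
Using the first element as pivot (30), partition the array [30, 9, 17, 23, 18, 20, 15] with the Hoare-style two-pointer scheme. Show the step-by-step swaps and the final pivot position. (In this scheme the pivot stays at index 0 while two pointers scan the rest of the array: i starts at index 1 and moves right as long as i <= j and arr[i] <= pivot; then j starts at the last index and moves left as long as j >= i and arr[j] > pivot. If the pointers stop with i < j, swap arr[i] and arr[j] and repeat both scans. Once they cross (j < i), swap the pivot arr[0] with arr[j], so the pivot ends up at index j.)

Hoare-style two-pointer partition with pivot = 30:

Initial array: [30, 9, 17, 23, 18, 20, 15]

Pointers start at i = 1, j = 6.
i ends at 7, j ends at 6: the pointers have crossed (j < i), so scanning stops.

Swap pivot arr[0] with arr[6] to place pivot at position 6: [15, 9, 17, 23, 18, 20, 30]
Pivot position: 6

After partitioning with pivot 30, the array becomes [15, 9, 17, 23, 18, 20, 30]. The pivot is placed at index 6. All elements to the left of the pivot are <= 30, and all elements to the right are > 30.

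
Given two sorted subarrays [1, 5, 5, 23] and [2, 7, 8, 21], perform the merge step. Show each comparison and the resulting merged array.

Merging process:

Compare 1 vs 2: take 1 from left. Merged: [1]
Compare 5 vs 2: take 2 from right. Merged: [1, 2]
Compare 5 vs 7: take 5 from left. Merged: [1, 2, 5]
Compare 5 vs 7: take 5 from left. Merged: [1, 2, 5, 5]
Compare 23 vs 7: take 7 from right. Merged: [1, 2, 5, 5, 7]
Compare 23 vs 8: take 8 from right. Merged: [1, 2, 5, 5, 7, 8]
Compare 23 vs 21: take 21 from right. Merged: [1, 2, 5, 5, 7, 8, 21]
Append remaining from left: [23]. Merged: [1, 2, 5, 5, 7, 8, 21, 23]

Final merged array: [1, 2, 5, 5, 7, 8, 21, 23]
Total comparisons: 7

The merged array is [1, 2, 5, 5, 7, 8, 21, 23], requiring 7 comparisons. The merge step runs in O(n) time where n is the total number of elements.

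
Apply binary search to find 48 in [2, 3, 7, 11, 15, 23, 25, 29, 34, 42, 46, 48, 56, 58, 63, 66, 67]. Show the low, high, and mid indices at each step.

Binary search for 48 in [2, 3, 7, 11, 15, 23, 25, 29, 34, 42, 46, 48, 56, 58, 63, 66, 67]:

lo=0, hi=16, mid=8, arr[mid]=34 -> 34 < 48, search right half
lo=9, hi=16, mid=12, arr[mid]=56 -> 56 > 48, search left half
lo=9, hi=11, mid=10, arr[mid]=46 -> 46 < 48, search right half
lo=11, hi=11, mid=11, arr[mid]=48 -> Found target at index 11!

Binary search finds 48 at index 11 after 4 comparisons. The search repeatedly halves the search space by comparing with the middle element.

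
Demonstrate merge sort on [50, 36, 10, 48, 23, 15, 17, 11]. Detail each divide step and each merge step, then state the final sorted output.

Merge sort trace:

Split: [50, 36, 10, 48, 23, 15, 17, 11] -> [50, 36, 10, 48] and [23, 15, 17, 11]
  Split: [50, 36, 10, 48] -> [50, 36] and [10, 48]
    Split: [50, 36] -> [50] and [36]
    Merge: [50] + [36] -> [36, 50]
    Split: [10, 48] -> [10] and [48]
    Merge: [10] + [48] -> [10, 48]
  Merge: [36, 50] + [10, 48] -> [10, 36, 48, 50]
  Split: [23, 15, 17, 11] -> [23, 15] and [17, 11]
    Split: [23, 15] -> [23] and [15]
    Merge: [23] + [15] -> [15, 23]
    Split: [17, 11] -> [17] and [11]
    Merge: [17] + [11] -> [11, 17]
  Merge: [15, 23] + [11, 17] -> [11, 15, 17, 23]
Merge: [10, 36, 48, 50] + [11, 15, 17, 23] -> [10, 11, 15, 17, 23, 36, 48, 50]

Final sorted array: [10, 11, 15, 17, 23, 36, 48, 50]

The merge sort proceeds by recursively splitting the array and merging sorted halves.
After all merges, the sorted array is [10, 11, 15, 17, 23, 36, 48, 50].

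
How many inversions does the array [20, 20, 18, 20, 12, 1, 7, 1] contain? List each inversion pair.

Finding inversions in [20, 20, 18, 20, 12, 1, 7, 1]:

(0, 2): arr[0]=20 > arr[2]=18
(0, 4): arr[0]=20 > arr[4]=12
(0, 5): arr[0]=20 > arr[5]=1
(0, 6): arr[0]=20 > arr[6]=7
(0, 7): arr[0]=20 > arr[7]=1
(1, 2): arr[1]=20 > arr[2]=18
(1, 4): arr[1]=20 > arr[4]=12
(1, 5): arr[1]=20 > arr[5]=1
(1, 6): arr[1]=20 > arr[6]=7
(1, 7): arr[1]=20 > arr[7]=1
(2, 4): arr[2]=18 > arr[4]=12
(2, 5): arr[2]=18 > arr[5]=1
(2, 6): arr[2]=18 > arr[6]=7
(2, 7): arr[2]=18 > arr[7]=1
(3, 4): arr[3]=20 > arr[4]=12
(3, 5): arr[3]=20 > arr[5]=1
(3, 6): arr[3]=20 > arr[6]=7
(3, 7): arr[3]=20 > arr[7]=1
(4, 5): arr[4]=12 > arr[5]=1
(4, 6): arr[4]=12 > arr[6]=7
(4, 7): arr[4]=12 > arr[7]=1
(6, 7): arr[6]=7 > arr[7]=1

Total inversions: 22

The array has 22 inversion(s): (0,2), (0,4), (0,5), (0,6), (0,7), (1,2), (1,4), (1,5), (1,6), (1,7), (2,4), (2,5), (2,6), (2,7), (3,4), (3,5), (3,6), (3,7), (4,5), (4,6), (4,7), (6,7). Each pair (i,j) satisfies i < j and arr[i] > arr[j].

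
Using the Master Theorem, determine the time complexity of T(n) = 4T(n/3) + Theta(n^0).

Master Theorem for T(n) = 4T(n/3) + O(n^0):

a = 4, b = 3, c = 0
log_b(a) = log_3(4) = 1.2619

Case 1: c = 0 < log_3(4) = 1.2619
T(n) = O(n^(log_3 4))

For T(n) = 4T(n/3) + O(n^0): log_3(4) = 1.2619. This is Case 1 of the Master Theorem (c < log_b(a), work dominated by leaves), giving O(n^(log_3 4)).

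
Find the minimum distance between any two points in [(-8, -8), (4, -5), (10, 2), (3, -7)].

Computing all pairwise distances among 4 points:

d((-8, -8), (4, -5)) = 12.3693
d((-8, -8), (10, 2)) = 20.5913
d((-8, -8), (3, -7)) = 11.0454
d((4, -5), (10, 2)) = 9.2195
d((4, -5), (3, -7)) = 2.2361 <-- minimum
d((10, 2), (3, -7)) = 11.4018

Closest pair: (4, -5) and (3, -7) with distance 2.2361

The closest pair is (4, -5) and (3, -7) with Euclidean distance 2.2361. For 4 points, brute-force pairwise comparison is shown above. For large n, the divide-and-conquer algorithm (sort by x, recurse on halves, check the dividing strip) achieves O(n log n).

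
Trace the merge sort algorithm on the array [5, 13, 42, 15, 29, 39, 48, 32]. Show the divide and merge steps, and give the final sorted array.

Merge sort trace:

Split: [5, 13, 42, 15, 29, 39, 48, 32] -> [5, 13, 42, 15] and [29, 39, 48, 32]
  Split: [5, 13, 42, 15] -> [5, 13] and [42, 15]
    Split: [5, 13] -> [5] and [13]
    Merge: [5] + [13] -> [5, 13]
    Split: [42, 15] -> [42] and [15]
    Merge: [42] + [15] -> [15, 42]
  Merge: [5, 13] + [15, 42] -> [5, 13, 15, 42]
  Split: [29, 39, 48, 32] -> [29, 39] and [48, 32]
    Split: [29, 39] -> [29] and [39]
    Merge: [29] + [39] -> [29, 39]
    Split: [48, 32] -> [48] and [32]
    Merge: [48] + [32] -> [32, 48]
  Merge: [29, 39] + [32, 48] -> [29, 32, 39, 48]
Merge: [5, 13, 15, 42] + [29, 32, 39, 48] -> [5, 13, 15, 29, 32, 39, 42, 48]

Final sorted array: [5, 13, 15, 29, 32, 39, 42, 48]

The merge sort proceeds by recursively splitting the array and merging sorted halves.
After all merges, the sorted array is [5, 13, 15, 29, 32, 39, 42, 48].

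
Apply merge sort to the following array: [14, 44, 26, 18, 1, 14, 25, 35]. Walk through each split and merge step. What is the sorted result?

Merge sort trace:

Split: [14, 44, 26, 18, 1, 14, 25, 35] -> [14, 44, 26, 18] and [1, 14, 25, 35]
  Split: [14, 44, 26, 18] -> [14, 44] and [26, 18]
    Split: [14, 44] -> [14] and [44]
    Merge: [14] + [44] -> [14, 44]
    Split: [26, 18] -> [26] and [18]
    Merge: [26] + [18] -> [18, 26]
  Merge: [14, 44] + [18, 26] -> [14, 18, 26, 44]
  Split: [1, 14, 25, 35] -> [1, 14] and [25, 35]
    Split: [1, 14] -> [1] and [14]
    Merge: [1] + [14] -> [1, 14]
    Split: [25, 35] -> [25] and [35]
    Merge: [25] + [35] -> [25, 35]
  Merge: [1, 14] + [25, 35] -> [1, 14, 25, 35]
Merge: [14, 18, 26, 44] + [1, 14, 25, 35] -> [1, 14, 14, 18, 25, 26, 35, 44]

Final sorted array: [1, 14, 14, 18, 25, 26, 35, 44]

The merge sort proceeds by recursively splitting the array and merging sorted halves.
After all merges, the sorted array is [1, 14, 14, 18, 25, 26, 35, 44].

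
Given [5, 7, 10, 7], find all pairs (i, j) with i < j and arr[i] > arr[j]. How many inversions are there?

Finding inversions in [5, 7, 10, 7]:

(2, 3): arr[2]=10 > arr[3]=7

Total inversions: 1

The array has 1 inversion(s): (2,3). Each pair (i,j) satisfies i < j and arr[i] > arr[j].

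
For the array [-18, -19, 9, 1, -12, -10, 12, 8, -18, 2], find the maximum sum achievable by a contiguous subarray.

Using Kadane's algorithm on [-18, -19, 9, 1, -12, -10, 12, 8, -18, 2]:

Scanning through the array:
Position 1 (value -19): max_ending_here = -19, max_so_far = -18
Position 2 (value 9): max_ending_here = 9, max_so_far = 9
Position 3 (value 1): max_ending_here = 10, max_so_far = 10
Position 4 (value -12): max_ending_here = -2, max_so_far = 10
Position 5 (value -10): max_ending_here = -10, max_so_far = 10
Position 6 (value 12): max_ending_here = 12, max_so_far = 12
Position 7 (value 8): max_ending_here = 20, max_so_far = 20
Position 8 (value -18): max_ending_here = 2, max_so_far = 20
Position 9 (value 2): max_ending_here = 4, max_so_far = 20

Maximum subarray: [12, 8]
Maximum sum: 20

The maximum subarray is [12, 8] with sum 20. This subarray runs from index 6 to index 7.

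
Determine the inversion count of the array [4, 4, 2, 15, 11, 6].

Finding inversions in [4, 4, 2, 15, 11, 6]:

(0, 2): arr[0]=4 > arr[2]=2
(1, 2): arr[1]=4 > arr[2]=2
(3, 4): arr[3]=15 > arr[4]=11
(3, 5): arr[3]=15 > arr[5]=6
(4, 5): arr[4]=11 > arr[5]=6

Total inversions: 5

The array has 5 inversion(s): (0,2), (1,2), (3,4), (3,5), (4,5). Each pair (i,j) satisfies i < j and arr[i] > arr[j].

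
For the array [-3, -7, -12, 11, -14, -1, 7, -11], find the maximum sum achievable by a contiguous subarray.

Using Kadane's algorithm on [-3, -7, -12, 11, -14, -1, 7, -11]:

Scanning through the array:
Position 1 (value -7): max_ending_here = -7, max_so_far = -3
Position 2 (value -12): max_ending_here = -12, max_so_far = -3
Position 3 (value 11): max_ending_here = 11, max_so_far = 11
Position 4 (value -14): max_ending_here = -3, max_so_far = 11
Position 5 (value -1): max_ending_here = -1, max_so_far = 11
Position 6 (value 7): max_ending_here = 7, max_so_far = 11
Position 7 (value -11): max_ending_here = -4, max_so_far = 11

Maximum subarray: [11]
Maximum sum: 11

The maximum subarray is [11] with sum 11. This subarray runs from index 3 to index 3.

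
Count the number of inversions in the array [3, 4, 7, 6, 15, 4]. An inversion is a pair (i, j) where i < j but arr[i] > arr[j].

Finding inversions in [3, 4, 7, 6, 15, 4]:

(2, 3): arr[2]=7 > arr[3]=6
(2, 5): arr[2]=7 > arr[5]=4
(3, 5): arr[3]=6 > arr[5]=4
(4, 5): arr[4]=15 > arr[5]=4

Total inversions: 4

The array has 4 inversion(s): (2,3), (2,5), (3,5), (4,5). Each pair (i,j) satisfies i < j and arr[i] > arr[j].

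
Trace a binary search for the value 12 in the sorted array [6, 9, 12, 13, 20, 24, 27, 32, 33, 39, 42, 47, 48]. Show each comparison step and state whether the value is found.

Binary search for 12 in [6, 9, 12, 13, 20, 24, 27, 32, 33, 39, 42, 47, 48]:

lo=0, hi=12, mid=6, arr[mid]=27 -> 27 > 12, search left half
lo=0, hi=5, mid=2, arr[mid]=12 -> Found target at index 2!

Binary search finds 12 at index 2 after 2 comparisons. The search repeatedly halves the search space by comparing with the middle element.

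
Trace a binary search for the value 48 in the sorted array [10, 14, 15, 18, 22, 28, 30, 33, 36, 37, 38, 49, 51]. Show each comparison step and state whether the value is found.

Binary search for 48 in [10, 14, 15, 18, 22, 28, 30, 33, 36, 37, 38, 49, 51]:

lo=0, hi=12, mid=6, arr[mid]=30 -> 30 < 48, search right half
lo=7, hi=12, mid=9, arr[mid]=37 -> 37 < 48, search right half
lo=10, hi=12, mid=11, arr[mid]=49 -> 49 > 48, search left half
lo=10, hi=10, mid=10, arr[mid]=38 -> 38 < 48, search right half
lo=11 > hi=10, target 48 not found

Binary search determines that 48 is not in the array after 4 comparisons. The search space was exhausted without finding the target.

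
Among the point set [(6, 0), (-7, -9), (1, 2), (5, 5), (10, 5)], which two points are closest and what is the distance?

Computing all pairwise distances among 5 points:

d((6, 0), (-7, -9)) = 15.8114
d((6, 0), (1, 2)) = 5.3852
d((6, 0), (5, 5)) = 5.099
d((6, 0), (10, 5)) = 6.4031
d((-7, -9), (1, 2)) = 13.6015
d((-7, -9), (5, 5)) = 18.4391
d((-7, -9), (10, 5)) = 22.0227
d((1, 2), (5, 5)) = 5.0 <-- minimum
d((1, 2), (10, 5)) = 9.4868
d((5, 5), (10, 5)) = 5.0 <-- minimum

Minimum distance: 5.0 (tie among 2 pairs: (1, 2) and (5, 5); (5, 5) and (10, 5))

The minimum Euclidean distance is 5.0. There is a tie: 2 pairs achieve this minimum — (1, 2) and (5, 5); (5, 5) and (10, 5). Any of these is a valid closest pair. For 5 points, brute-force pairwise comparison is shown above. For large n, the divide-and-conquer algorithm (sort by x, recurse on halves, check the dividing strip) achieves O(n log n).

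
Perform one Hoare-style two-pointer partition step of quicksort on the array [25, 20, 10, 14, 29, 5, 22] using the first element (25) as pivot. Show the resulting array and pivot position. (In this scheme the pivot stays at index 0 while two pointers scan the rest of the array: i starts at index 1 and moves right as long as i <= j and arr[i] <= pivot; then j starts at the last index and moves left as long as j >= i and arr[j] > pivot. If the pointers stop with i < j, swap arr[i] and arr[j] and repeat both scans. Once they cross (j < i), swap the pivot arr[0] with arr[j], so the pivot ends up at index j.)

Hoare-style two-pointer partition with pivot = 25:

Initial array: [25, 20, 10, 14, 29, 5, 22]

Pointers start at i = 1, j = 6.
i stops at index 4 (arr[4]=29 > 25), j stops at index 6 (arr[6]=22 <= 25): swap arr[4] and arr[6], array becomes [25, 20, 10, 14, 22, 5, 29]
i ends at 6, j ends at 5: the pointers have crossed (j < i), so scanning stops.

Swap pivot arr[0] with arr[5] to place pivot at position 5: [5, 20, 10, 14, 22, 25, 29]
Pivot position: 5

After partitioning with pivot 25, the array becomes [5, 20, 10, 14, 22, 25, 29]. The pivot is placed at index 5. All elements to the left of the pivot are <= 25, and all elements to the right are > 25.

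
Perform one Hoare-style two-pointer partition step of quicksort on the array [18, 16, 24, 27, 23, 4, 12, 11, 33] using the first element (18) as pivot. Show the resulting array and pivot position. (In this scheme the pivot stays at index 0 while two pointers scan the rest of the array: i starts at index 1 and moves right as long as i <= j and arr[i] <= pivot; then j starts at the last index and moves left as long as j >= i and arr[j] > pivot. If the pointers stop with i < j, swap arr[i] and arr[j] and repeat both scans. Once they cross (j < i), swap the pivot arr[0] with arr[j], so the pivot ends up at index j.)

Hoare-style two-pointer partition with pivot = 18:

Initial array: [18, 16, 24, 27, 23, 4, 12, 11, 33]

Pointers start at i = 1, j = 8.
i stops at index 2 (arr[2]=24 > 18), j stops at index 7 (arr[7]=11 <= 18): swap arr[2] and arr[7], array becomes [18, 16, 11, 27, 23, 4, 12, 24, 33]
i stops at index 3 (arr[3]=27 > 18), j stops at index 6 (arr[6]=12 <= 18): swap arr[3] and arr[6], array becomes [18, 16, 11, 12, 23, 4, 27, 24, 33]
i stops at index 4 (arr[4]=23 > 18), j stops at index 5 (arr[5]=4 <= 18): swap arr[4] and arr[5], array becomes [18, 16, 11, 12, 4, 23, 27, 24, 33]
i ends at 5, j ends at 4: the pointers have crossed (j < i), so scanning stops.

Swap pivot arr[0] with arr[4] to place pivot at position 4: [4, 16, 11, 12, 18, 23, 27, 24, 33]
Pivot position: 4

After partitioning with pivot 18, the array becomes [4, 16, 11, 12, 18, 23, 27, 24, 33]. The pivot is placed at index 4. All elements to the left of the pivot are <= 18, and all elements to the right are > 18.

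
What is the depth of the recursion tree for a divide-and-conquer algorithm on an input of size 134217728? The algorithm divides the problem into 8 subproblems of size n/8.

For divide and conquer with division factor 8:

Problem sizes at each level:
Level 0: 134217728
Level 1: 16777216
Level 2: 2097152
Level 3: 262144
Level 4: 32768
Level 5: 4096
Level 6: 512
Level 7: 64
Level 8: 8
Level 9: 1

The root is level 0 and the size-1 base case is level 9 (the tree spans levels 0 through 9, i.e. 10 levels counting the root), so the depth is the number of divisions: log_8(134217728) = 9

The recursion tree depth is log_8(134217728) = 9. At each level, the problem size is divided by 8, so it takes 9 divisions to reduce to a base case of size 1. The algorithm makes 8 recursive calls at each level.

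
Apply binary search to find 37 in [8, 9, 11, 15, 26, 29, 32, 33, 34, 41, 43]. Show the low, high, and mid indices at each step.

Binary search for 37 in [8, 9, 11, 15, 26, 29, 32, 33, 34, 41, 43]:

lo=0, hi=10, mid=5, arr[mid]=29 -> 29 < 37, search right half
lo=6, hi=10, mid=8, arr[mid]=34 -> 34 < 37, search right half
lo=9, hi=10, mid=9, arr[mid]=41 -> 41 > 37, search left half
lo=9 > hi=8, target 37 not found

Binary search determines that 37 is not in the array after 3 comparisons. The search space was exhausted without finding the target.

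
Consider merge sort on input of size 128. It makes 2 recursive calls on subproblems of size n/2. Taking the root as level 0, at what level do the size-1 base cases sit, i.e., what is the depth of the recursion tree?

For divide and conquer with division factor 2:

Problem sizes at each level:
Level 0: 128
Level 1: 64
Level 2: 32
Level 3: 16
Level 4: 8
Level 5: 4
Level 6: 2
Level 7: 1

The root is level 0 and the size-1 base case is level 7 (the tree spans levels 0 through 7, i.e. 8 levels counting the root), so the depth is the number of divisions: log_2(128) = 7

The recursion tree depth is log_2(128) = 7. At each level, the problem size is divided by 2, so it takes 7 divisions to reduce to a base case of size 1. The algorithm makes 2 recursive calls at each level.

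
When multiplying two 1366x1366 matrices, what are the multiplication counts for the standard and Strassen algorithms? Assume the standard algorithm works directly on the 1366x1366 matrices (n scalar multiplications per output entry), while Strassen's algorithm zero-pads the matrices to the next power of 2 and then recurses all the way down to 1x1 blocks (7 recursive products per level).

Matrix multiplication for 1366x1366 matrices:

Strassen's algorithm requires power-of-2 dimensions. Pad 1366x1366 to 2048x2048 (next power of 2).

Standard algorithm: 1366^3 = 2548895896 multiplications
Strassen's algorithm: 7^(log2(2048)) = 7^11 = 1977326743 multiplications
Savings: 2548895896 - 1977326743 = 571569153 multiplications

Standard: 2548895896 multiplications (1366^3). Strassen: 1977326743 multiplications (7^11, after padding to 2048x2048). Strassen reduces 8 recursive multiplications to 7 at each level.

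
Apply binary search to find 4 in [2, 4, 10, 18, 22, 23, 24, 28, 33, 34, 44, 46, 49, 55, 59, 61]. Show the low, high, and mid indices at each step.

Binary search for 4 in [2, 4, 10, 18, 22, 23, 24, 28, 33, 34, 44, 46, 49, 55, 59, 61]:

lo=0, hi=15, mid=7, arr[mid]=28 -> 28 > 4, search left half
lo=0, hi=6, mid=3, arr[mid]=18 -> 18 > 4, search left half
lo=0, hi=2, mid=1, arr[mid]=4 -> Found target at index 1!

Binary search finds 4 at index 1 after 3 comparisons. The search repeatedly halves the search space by comparing with the middle element.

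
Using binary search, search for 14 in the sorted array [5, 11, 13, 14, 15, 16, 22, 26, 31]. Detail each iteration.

Binary search for 14 in [5, 11, 13, 14, 15, 16, 22, 26, 31]:

lo=0, hi=8, mid=4, arr[mid]=15 -> 15 > 14, search left half
lo=0, hi=3, mid=1, arr[mid]=11 -> 11 < 14, search right half
lo=2, hi=3, mid=2, arr[mid]=13 -> 13 < 14, search right half
lo=3, hi=3, mid=3, arr[mid]=14 -> Found target at index 3!

Binary search finds 14 at index 3 after 4 comparisons. The search repeatedly halves the search space by comparing with the middle element.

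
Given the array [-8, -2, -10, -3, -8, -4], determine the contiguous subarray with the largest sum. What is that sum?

Using Kadane's algorithm on [-8, -2, -10, -3, -8, -4]:

Scanning through the array:
Position 1 (value -2): max_ending_here = -2, max_so_far = -2
Position 2 (value -10): max_ending_here = -10, max_so_far = -2
Position 3 (value -3): max_ending_here = -3, max_so_far = -2
Position 4 (value -8): max_ending_here = -8, max_so_far = -2
Position 5 (value -4): max_ending_here = -4, max_so_far = -2

Maximum subarray: [-2]
Maximum sum: -2

The maximum subarray is [-2] with sum -2. This subarray runs from index 1 to index 1.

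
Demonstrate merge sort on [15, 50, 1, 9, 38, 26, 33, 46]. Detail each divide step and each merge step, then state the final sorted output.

Merge sort trace:

Split: [15, 50, 1, 9, 38, 26, 33, 46] -> [15, 50, 1, 9] and [38, 26, 33, 46]
  Split: [15, 50, 1, 9] -> [15, 50] and [1, 9]
    Split: [15, 50] -> [15] and [50]
    Merge: [15] + [50] -> [15, 50]
    Split: [1, 9] -> [1] and [9]
    Merge: [1] + [9] -> [1, 9]
  Merge: [15, 50] + [1, 9] -> [1, 9, 15, 50]
  Split: [38, 26, 33, 46] -> [38, 26] and [33, 46]
    Split: [38, 26] -> [38] and [26]
    Merge: [38] + [26] -> [26, 38]
    Split: [33, 46] -> [33] and [46]
    Merge: [33] + [46] -> [33, 46]
  Merge: [26, 38] + [33, 46] -> [26, 33, 38, 46]
Merge: [1, 9, 15, 50] + [26, 33, 38, 46] -> [1, 9, 15, 26, 33, 38, 46, 50]

Final sorted array: [1, 9, 15, 26, 33, 38, 46, 50]

The merge sort proceeds by recursively splitting the array and merging sorted halves.
After all merges, the sorted array is [1, 9, 15, 26, 33, 38, 46, 50].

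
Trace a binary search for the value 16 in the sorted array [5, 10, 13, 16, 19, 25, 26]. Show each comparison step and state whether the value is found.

Binary search for 16 in [5, 10, 13, 16, 19, 25, 26]:

lo=0, hi=6, mid=3, arr[mid]=16 -> Found target at index 3!

Binary search finds 16 at index 3 after 1 comparisons. The search repeatedly halves the search space by comparing with the middle element.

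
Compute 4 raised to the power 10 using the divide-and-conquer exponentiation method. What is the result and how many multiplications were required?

Computing 4^10 by squaring (build up from 4^1; each line after the first costs one multiplication):

4^1 = 4
4^2 = (4^1)^2 = 4^2 = 16
4^4 = (4^2)^2 = 16^2 = 256
4^5 = 4 * 4^4 = 4 * 256 = 1024
4^10 = (4^5)^2 = 1024^2 = 1048576

Result: 1048576
Multiplications needed: 4 (4 lines after 4^1)

4^10 = 1048576. Using exponentiation by squaring, this requires 4 multiplications. The key idea: if the exponent is even, square the half-power; if odd, multiply by the base once.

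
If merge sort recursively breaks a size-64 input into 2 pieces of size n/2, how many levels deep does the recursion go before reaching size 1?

For divide and conquer with division factor 2:

Problem sizes at each level:
Level 0: 64
Level 1: 32
Level 2: 16
Level 3: 8
Level 4: 4
Level 5: 2
Level 6: 1

The root is level 0 and the size-1 base case is level 6 (the tree spans levels 0 through 6, i.e. 7 levels counting the root), so the depth is the number of divisions: log_2(64) = 6

The recursion tree depth is log_2(64) = 6. At each level, the problem size is divided by 2, so it takes 6 divisions to reduce to a base case of size 1. The algorithm makes 2 recursive calls at each level.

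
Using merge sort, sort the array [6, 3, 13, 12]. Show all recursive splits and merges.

Merge sort trace:

Split: [6, 3, 13, 12] -> [6, 3] and [13, 12]
  Split: [6, 3] -> [6] and [3]
  Merge: [6] + [3] -> [3, 6]
  Split: [13, 12] -> [13] and [12]
  Merge: [13] + [12] -> [12, 13]
Merge: [3, 6] + [12, 13] -> [3, 6, 12, 13]

Final sorted array: [3, 6, 12, 13]

The merge sort proceeds by recursively splitting the array and merging sorted halves.
After all merges, the sorted array is [3, 6, 12, 13].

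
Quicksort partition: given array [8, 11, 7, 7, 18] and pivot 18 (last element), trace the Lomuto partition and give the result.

Lomuto partition with pivot = 18:

Initial array: [8, 11, 7, 7, 18]

arr[0]=8 <= 18: swap with position 0, array becomes [8, 11, 7, 7, 18]
arr[1]=11 <= 18: swap with position 1, array becomes [8, 11, 7, 7, 18]
arr[2]=7 <= 18: swap with position 2, array becomes [8, 11, 7, 7, 18]
arr[3]=7 <= 18: swap with position 3, array becomes [8, 11, 7, 7, 18]

Place pivot at position 4: [8, 11, 7, 7, 18]
Pivot position: 4

After partitioning with pivot 18, the array becomes [8, 11, 7, 7, 18]. The pivot is placed at index 4. All elements to the left of the pivot are <= 18, and all elements to the right are > 18.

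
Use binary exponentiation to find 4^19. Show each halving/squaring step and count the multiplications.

Computing 4^19 by squaring (build up from 4^1; each line after the first costs one multiplication):

4^1 = 4
4^2 = (4^1)^2 = 4^2 = 16
4^4 = (4^2)^2 = 16^2 = 256
4^8 = (4^4)^2 = 256^2 = 65536
4^9 = 4 * 4^8 = 4 * 65536 = 262144
4^18 = (4^9)^2 = 262144^2 = 68719476736
4^19 = 4 * 4^18 = 4 * 68719476736 = 274877906944

Result: 274877906944
Multiplications needed: 6 (6 lines after 4^1)

4^19 = 274877906944. Using exponentiation by squaring, this requires 6 multiplications. The key idea: if the exponent is even, square the half-power; if odd, multiply by the base once.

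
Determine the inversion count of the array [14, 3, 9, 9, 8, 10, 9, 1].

Finding inversions in [14, 3, 9, 9, 8, 10, 9, 1]:

(0, 1): arr[0]=14 > arr[1]=3
(0, 2): arr[0]=14 > arr[2]=9
(0, 3): arr[0]=14 > arr[3]=9
(0, 4): arr[0]=14 > arr[4]=8
(0, 5): arr[0]=14 > arr[5]=10
(0, 6): arr[0]=14 > arr[6]=9
(0, 7): arr[0]=14 > arr[7]=1
(1, 7): arr[1]=3 > arr[7]=1
(2, 4): arr[2]=9 > arr[4]=8
(2, 7): arr[2]=9 > arr[7]=1
(3, 4): arr[3]=9 > arr[4]=8
(3, 7): arr[3]=9 > arr[7]=1
(4, 7): arr[4]=8 > arr[7]=1
(5, 6): arr[5]=10 > arr[6]=9
(5, 7): arr[5]=10 > arr[7]=1
(6, 7): arr[6]=9 > arr[7]=1

Total inversions: 16

The array has 16 inversion(s): (0,1), (0,2), (0,3), (0,4), (0,5), (0,6), (0,7), (1,7), (2,4), (2,7), (3,4), (3,7), (4,7), (5,6), (5,7), (6,7). Each pair (i,j) satisfies i < j and arr[i] > arr[j].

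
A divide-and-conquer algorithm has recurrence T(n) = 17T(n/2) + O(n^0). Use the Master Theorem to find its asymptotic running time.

Master Theorem for T(n) = 17T(n/2) + O(n^0):

a = 17, b = 2, c = 0
log_b(a) = log_2(17) = 4.0875

Case 1: c = 0 < log_2(17) = 4.0875
T(n) = O(n^(log_2 17))

For T(n) = 17T(n/2) + O(n^0): log_2(17) = 4.0875. This is Case 1 of the Master Theorem (c < log_b(a), work dominated by leaves), giving O(n^(log_2 17)).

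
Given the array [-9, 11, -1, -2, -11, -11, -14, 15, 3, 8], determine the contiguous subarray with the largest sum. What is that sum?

Using Kadane's algorithm on [-9, 11, -1, -2, -11, -11, -14, 15, 3, 8]:

Scanning through the array:
Position 1 (value 11): max_ending_here = 11, max_so_far = 11
Position 2 (value -1): max_ending_here = 10, max_so_far = 11
Position 3 (value -2): max_ending_here = 8, max_so_far = 11
Position 4 (value -11): max_ending_here = -3, max_so_far = 11
Position 5 (value -11): max_ending_here = -11, max_so_far = 11
Position 6 (value -14): max_ending_here = -14, max_so_far = 11
Position 7 (value 15): max_ending_here = 15, max_so_far = 15
Position 8 (value 3): max_ending_here = 18, max_so_far = 18
Position 9 (value 8): max_ending_here = 26, max_so_far = 26

Maximum subarray: [15, 3, 8]
Maximum sum: 26

The maximum subarray is [15, 3, 8] with sum 26. This subarray runs from index 7 to index 9.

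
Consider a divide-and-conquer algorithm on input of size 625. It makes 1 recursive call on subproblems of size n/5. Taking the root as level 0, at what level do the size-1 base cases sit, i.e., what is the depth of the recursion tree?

For divide and conquer with division factor 5:

Problem sizes at each level:
Level 0: 625
Level 1: 125
Level 2: 25
Level 3: 5
Level 4: 1

The root is level 0 and the size-1 base case is level 4 (the tree spans levels 0 through 4, i.e. 5 levels counting the root), so the depth is the number of divisions: log_5(625) = 4

The recursion tree depth is log_5(625) = 4. At each level, the problem size is divided by 5, so it takes 4 divisions to reduce to a base case of size 1. The algorithm makes 1 recursive call at each level.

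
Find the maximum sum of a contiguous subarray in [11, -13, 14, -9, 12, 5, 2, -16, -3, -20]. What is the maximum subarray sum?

Using Kadane's algorithm on [11, -13, 14, -9, 12, 5, 2, -16, -3, -20]:

Scanning through the array:
Position 1 (value -13): max_ending_here = -2, max_so_far = 11
Position 2 (value 14): max_ending_here = 14, max_so_far = 14
Position 3 (value -9): max_ending_here = 5, max_so_far = 14
Position 4 (value 12): max_ending_here = 17, max_so_far = 17
Position 5 (value 5): max_ending_here = 22, max_so_far = 22
Position 6 (value 2): max_ending_here = 24, max_so_far = 24
Position 7 (value -16): max_ending_here = 8, max_so_far = 24
Position 8 (value -3): max_ending_here = 5, max_so_far = 24
Position 9 (value -20): max_ending_here = -15, max_so_far = 24

Maximum subarray: [14, -9, 12, 5, 2]
Maximum sum: 24

The maximum subarray is [14, -9, 12, 5, 2] with sum 24. This subarray runs from index 2 to index 6.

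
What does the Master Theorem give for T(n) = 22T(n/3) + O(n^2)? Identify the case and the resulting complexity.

Master Theorem for T(n) = 22T(n/3) + O(n^2):

a = 22, b = 3, c = 2
log_b(a) = log_3(22) = 2.8136

Case 1: c = 2 < log_3(22) = 2.8136
T(n) = O(n^(log_3 22))

For T(n) = 22T(n/3) + O(n^2): log_3(22) = 2.8136. This is Case 1 of the Master Theorem (c < log_b(a), work dominated by leaves), giving O(n^(log_3 22)).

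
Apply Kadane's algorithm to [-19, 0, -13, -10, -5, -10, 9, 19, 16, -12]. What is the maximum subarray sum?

Using Kadane's algorithm on [-19, 0, -13, -10, -5, -10, 9, 19, 16, -12]:

Scanning through the array:
Position 1 (value 0): max_ending_here = 0, max_so_far = 0
Position 2 (value -13): max_ending_here = -13, max_so_far = 0
Position 3 (value -10): max_ending_here = -10, max_so_far = 0
Position 4 (value -5): max_ending_here = -5, max_so_far = 0
Position 5 (value -10): max_ending_here = -10, max_so_far = 0
Position 6 (value 9): max_ending_here = 9, max_so_far = 9
Position 7 (value 19): max_ending_here = 28, max_so_far = 28
Position 8 (value 16): max_ending_here = 44, max_so_far = 44
Position 9 (value -12): max_ending_here = 32, max_so_far = 44

Maximum subarray: [9, 19, 16]
Maximum sum: 44

The maximum subarray is [9, 19, 16] with sum 44. This subarray runs from index 6 to index 8.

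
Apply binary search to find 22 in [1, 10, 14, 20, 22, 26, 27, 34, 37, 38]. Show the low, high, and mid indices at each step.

Binary search for 22 in [1, 10, 14, 20, 22, 26, 27, 34, 37, 38]:

lo=0, hi=9, mid=4, arr[mid]=22 -> Found target at index 4!

Binary search finds 22 at index 4 after 1 comparisons. The search repeatedly halves the search space by comparing with the middle element.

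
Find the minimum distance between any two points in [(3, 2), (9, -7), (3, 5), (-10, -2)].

Computing all pairwise distances among 4 points:

d((3, 2), (9, -7)) = 10.8167
d((3, 2), (3, 5)) = 3.0 <-- minimum
d((3, 2), (-10, -2)) = 13.6015
d((9, -7), (3, 5)) = 13.4164
d((9, -7), (-10, -2)) = 19.6469
d((3, 5), (-10, -2)) = 14.7648

Closest pair: (3, 2) and (3, 5) with distance 3.0

The closest pair is (3, 2) and (3, 5) with Euclidean distance 3.0. For 4 points, brute-force pairwise comparison is shown above. For large n, the divide-and-conquer algorithm (sort by x, recurse on halves, check the dividing strip) achieves O(n log n).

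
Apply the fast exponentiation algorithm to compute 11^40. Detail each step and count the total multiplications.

Computing 11^40 by squaring (build up from 11^1; each line after the first costs one multiplication):

11^1 = 11
11^2 = (11^1)^2 = 11^2 = 121
11^4 = (11^2)^2 = 121^2 = 14641
11^5 = 11 * 11^4 = 11 * 14641 = 161051
11^10 = (11^5)^2 = 161051^2 = 25937424601
11^20 = (11^10)^2 = 25937424601^2 = 672749994932560009201
11^40 = (11^20)^2 = 672749994932560009201^2 = 452592555681759518058893560348969204658401

Result: 452592555681759518058893560348969204658401
Multiplications needed: 6 (6 lines after 11^1)

11^40 = 452592555681759518058893560348969204658401. Using exponentiation by squaring, this requires 6 multiplications. The key idea: if the exponent is even, square the half-power; if odd, multiply by the base once.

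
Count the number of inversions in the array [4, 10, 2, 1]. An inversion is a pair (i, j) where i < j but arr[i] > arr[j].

Finding inversions in [4, 10, 2, 1]:

(0, 2): arr[0]=4 > arr[2]=2
(0, 3): arr[0]=4 > arr[3]=1
(1, 2): arr[1]=10 > arr[2]=2
(1, 3): arr[1]=10 > arr[3]=1
(2, 3): arr[2]=2 > arr[3]=1

Total inversions: 5

The array has 5 inversion(s): (0,2), (0,3), (1,2), (1,3), (2,3). Each pair (i,j) satisfies i < j and arr[i] > arr[j].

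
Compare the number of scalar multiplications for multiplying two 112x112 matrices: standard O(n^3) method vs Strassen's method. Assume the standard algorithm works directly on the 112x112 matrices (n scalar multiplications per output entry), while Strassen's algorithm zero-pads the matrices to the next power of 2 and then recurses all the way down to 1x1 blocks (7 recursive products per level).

Matrix multiplication for 112x112 matrices:

Strassen's algorithm requires power-of-2 dimensions. Pad 112x112 to 128x128 (next power of 2).

Standard algorithm: 112^3 = 1404928 multiplications
Strassen's algorithm: 7^(log2(128)) = 7^7 = 823543 multiplications
Savings: 1404928 - 823543 = 581385 multiplications

Standard: 1404928 multiplications (112^3). Strassen: 823543 multiplications (7^7, after padding to 128x128). Strassen reduces 8 recursive multiplications to 7 at each level.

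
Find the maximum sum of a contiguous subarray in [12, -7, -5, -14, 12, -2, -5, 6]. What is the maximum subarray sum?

Using Kadane's algorithm on [12, -7, -5, -14, 12, -2, -5, 6]:

Scanning through the array:
Position 1 (value -7): max_ending_here = 5, max_so_far = 12
Position 2 (value -5): max_ending_here = 0, max_so_far = 12
Position 3 (value -14): max_ending_here = -14, max_so_far = 12
Position 4 (value 12): max_ending_here = 12, max_so_far = 12
Position 5 (value -2): max_ending_here = 10, max_so_far = 12
Position 6 (value -5): max_ending_here = 5, max_so_far = 12
Position 7 (value 6): max_ending_here = 11, max_so_far = 12

Maximum subarray: [12]
Maximum sum: 12

The maximum subarray is [12] with sum 12. This subarray runs from index 0 to index 0.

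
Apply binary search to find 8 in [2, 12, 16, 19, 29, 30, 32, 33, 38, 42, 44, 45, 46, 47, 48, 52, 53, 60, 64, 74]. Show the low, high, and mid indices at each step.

Binary search for 8 in [2, 12, 16, 19, 29, 30, 32, 33, 38, 42, 44, 45, 46, 47, 48, 52, 53, 60, 64, 74]:

lo=0, hi=19, mid=9, arr[mid]=42 -> 42 > 8, search left half
lo=0, hi=8, mid=4, arr[mid]=29 -> 29 > 8, search left half
lo=0, hi=3, mid=1, arr[mid]=12 -> 12 > 8, search left half
lo=0, hi=0, mid=0, arr[mid]=2 -> 2 < 8, search right half
lo=1 > hi=0, target 8 not found

Binary search determines that 8 is not in the array after 4 comparisons. The search space was exhausted without finding the target.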